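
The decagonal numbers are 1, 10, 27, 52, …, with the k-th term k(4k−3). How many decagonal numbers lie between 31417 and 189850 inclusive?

130

The n-th decagonal number is n(4n−3).
Smallest index with value ≥ 31417: n = 89 (giving 31417).
Largest index with value ≤ 189850: n = 218 (giving 189442).
Indices 89 through 218: 130 terms.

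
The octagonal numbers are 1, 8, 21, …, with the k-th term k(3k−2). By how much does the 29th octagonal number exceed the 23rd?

924

29·(3·29 − 2) = 2465 and 23·(3·23 − 2) = 1541.
Difference: 2465 − 1541 = 924.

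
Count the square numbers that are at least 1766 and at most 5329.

31

The n-th square number is n².
Smallest index with value ≥ 1766: n = 43 (giving 1849).
Largest index with value ≤ 5329: n = 73 (giving 5329).
Indices 43 through 73: 31 terms.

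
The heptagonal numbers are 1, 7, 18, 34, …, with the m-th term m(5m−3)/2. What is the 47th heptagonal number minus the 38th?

47·(5·47 − 3)/2 = 5452 and 38·(5·38 − 3)/2 = 3553.
Difference: 5452 − 3553 = 1899.

1899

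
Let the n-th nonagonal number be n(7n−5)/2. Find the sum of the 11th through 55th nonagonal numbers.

194370

Σ i(7i−5)/2 = (7Σi² − 5Σi) / 2 over i = 11..55.
Σi = 1540 − 55 = 1485 and Σi² = 56980 − 385 = 56595.
(7·56595 − 5·1485) / 2 = 388740/2 = 194370.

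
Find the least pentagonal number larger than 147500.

147737

Solve n(3n−1)/2 > 147500 for integer n.
The largest n with value ≤ 147500 is 313 (since 146797 ≤ 147500 < 147737), so the first above is n = 314, value 147737.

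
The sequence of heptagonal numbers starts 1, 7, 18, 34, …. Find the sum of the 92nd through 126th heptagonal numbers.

Σ i(5i−3)/2 = (5Σi² − 3Σi) / 2 over i = 92..126.
Σi = 8001 − 4186 = 3815 and Σi² = 674751 − 255346 = 419405.
(5·419405 − 3·3815) / 2 = 2085580/2 = 1042790.

1042790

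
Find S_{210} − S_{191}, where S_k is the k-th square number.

210² = 44100 and 191² = 36481.
Difference: 44100 − 36481 = 7619.

7619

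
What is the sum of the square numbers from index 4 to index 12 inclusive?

636

Σ_{i=4}^{12} i² = 650 − 14 = 636.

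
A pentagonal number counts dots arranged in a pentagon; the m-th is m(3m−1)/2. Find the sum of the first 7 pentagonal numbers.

196

Σ i(3i−1)/2 = (3Σi² − Σi) / 2 over i = 1..7.
Σi = 28 and Σi² = 140.
(3·140 − 1·28) / 2 = 392/2 = 196.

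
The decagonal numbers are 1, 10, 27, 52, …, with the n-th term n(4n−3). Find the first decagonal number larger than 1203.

Solve n(4n−3) > 1203 for integer n.
The largest n with value ≤ 1203 is 17 (since 1105 ≤ 1203 < 1242), so the first above is n = 18, value 1242.

1242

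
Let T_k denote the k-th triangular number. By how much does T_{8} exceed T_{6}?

15

8·9/2 = 36 and 6·7/2 = 21.
Difference: 36 − 21 = 15.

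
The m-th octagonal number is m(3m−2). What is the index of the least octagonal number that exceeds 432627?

Solve n(3n−2) > 432627 for integer n.
The largest n with value ≤ 432627 is 380 (since 432440 ≤ 432627 < 434721), so the first above is n = 381, value 434721.

381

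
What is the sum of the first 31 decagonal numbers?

40176

Σ i(4i−3) = 4Σi² − 3Σi over i = 1..31.
Σi = 496 and Σi² = 10416.
4·10416 − 3·496 = 40176.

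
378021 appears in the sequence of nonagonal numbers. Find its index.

Set n(7n−5)/2 = 378021, giving 7n² − 5n − 756042 = 0.
The discriminant is 25 + 56·378021 = 21169201, and √21169201 = 4601.
So n = (5 + 4601) / 14 = 4606/14 = 329.
Check: 329·(7·329 − 5)/2 = 378021. ✓

329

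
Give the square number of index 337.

113569

The 337th square number is n² with n = 337.
337² = 113569.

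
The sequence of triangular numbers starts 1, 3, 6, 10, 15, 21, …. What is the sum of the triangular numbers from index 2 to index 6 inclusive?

55

Σ i(i+1)/2 = (Σi² + Σi) / 2 over i = 2..6.
Σi = 21 − 1 = 20 and Σi² = 91 − 1 = 90.
(1·90 + 1·20) / 2 = 110/2 = 55.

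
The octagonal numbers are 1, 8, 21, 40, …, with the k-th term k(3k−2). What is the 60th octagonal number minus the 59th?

355

Consecutive octagonal numbers differ by 6n − 5: here 6·60 − 5 = 355.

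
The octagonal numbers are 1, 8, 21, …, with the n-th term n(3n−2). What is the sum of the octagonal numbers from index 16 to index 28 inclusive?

Σ i(3i−2) = 3Σi² − 2Σi over i = 16..28.
Σi = 406 − 120 = 286 and Σi² = 7714 − 1240 = 6474.
3·6474 − 2·286 = 18850.

18850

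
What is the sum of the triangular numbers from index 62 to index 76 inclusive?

Σ i(i+1)/2 = (Σi² + Σi) / 2 over i = 62..76.
Σi = 2926 − 1891 = 1035 and Σi² = 149226 − 77531 = 71695.
(1·71695 + 1·1035) / 2 = 72730/2 = 36365.

36365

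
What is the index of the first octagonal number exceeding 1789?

25

Solve n(3n−2) > 1789 for integer n.
The largest n with value ≤ 1789 is 24 (since 1680 ≤ 1789 < 1825), so the first above is n = 25, value 1825.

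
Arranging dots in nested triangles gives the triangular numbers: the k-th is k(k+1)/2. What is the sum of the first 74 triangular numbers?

Σ i(i+1)/2 = (Σi² + Σi) / 2 over i = 1..74.
Σi = 2775 and Σi² = 137825.
(1·137825 + 1·2775) / 2 = 140600/2 = 70300.

70300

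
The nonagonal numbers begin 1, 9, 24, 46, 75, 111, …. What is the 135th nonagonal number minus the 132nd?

135·(7·135 − 5)/2 = 63450 and 132·(7·132 − 5)/2 = 60654.
Difference: 63450 − 60654 = 2796.

2796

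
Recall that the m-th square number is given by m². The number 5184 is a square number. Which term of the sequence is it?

We need n² = 5184, so n = √5184 = 72.
Check: 72² = 5184. ✓

72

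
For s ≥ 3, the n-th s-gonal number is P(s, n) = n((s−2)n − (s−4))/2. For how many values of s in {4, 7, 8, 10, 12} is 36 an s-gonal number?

1

s = 4: P(4, 6) = 36. ✓
s = 7: P(7, 4) = 34 and P(7, 5) = 55; 36 is not s-gonal.
s = 8: P(8, 3) = 21 and P(8, 4) = 40; 36 is not s-gonal.
s = 10: P(10, 3) = 27 and P(10, 4) = 52; 36 is not s-gonal.
s = 12: P(12, 3) = 33 and P(12, 4) = 64; 36 is not s-gonal.
Hits: s ∈ {4} → 1.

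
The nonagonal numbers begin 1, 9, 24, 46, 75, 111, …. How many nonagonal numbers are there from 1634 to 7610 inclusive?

25

The n-th nonagonal number is n(7n−5)/2.
Smallest index with value ≥ 1634: n = 22 (giving 1639).
Largest index with value ≤ 7610: n = 46 (giving 7291).
Indices 22 through 46: 25 terms.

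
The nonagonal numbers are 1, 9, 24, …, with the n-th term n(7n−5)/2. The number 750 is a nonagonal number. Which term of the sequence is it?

Set n(7n−5)/2 = 750, giving 7n² − 5n − 1500 = 0.
So n = (5 + 205) / 14 = 210/14 = 15.

15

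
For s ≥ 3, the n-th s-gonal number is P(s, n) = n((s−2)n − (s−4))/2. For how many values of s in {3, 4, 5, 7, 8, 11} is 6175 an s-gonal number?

s = 3: P(3, 110) = 6105 and P(3, 111) = 6216; 6175 is not s-gonal.
s = 4: P(4, 78) = 6084 and P(4, 79) = 6241; 6175 is not s-gonal.
s = 5: P(5, 64) = 6112 and P(5, 65) = 6305; 6175 is not s-gonal.
s = 7: P(7, 50) = 6175. ✓
s = 8: P(8, 45) = 5985 and P(8, 46) = 6256; 6175 is not s-gonal.
s = 11: P(11, 37) = 6031 and P(11, 38) = 6365; 6175 is not s-gonal.
Hits: s ∈ {7} → 1.

1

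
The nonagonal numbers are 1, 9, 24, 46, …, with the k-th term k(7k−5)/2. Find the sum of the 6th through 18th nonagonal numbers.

6799

Σ i(7i−5)/2 = (7Σi² − 5Σi) / 2 over i = 6..18.
Σi = 171 − 15 = 156 and Σi² = 2109 − 55 = 2054.
(7·2054 − 5·156) / 2 = 13598/2 = 6799.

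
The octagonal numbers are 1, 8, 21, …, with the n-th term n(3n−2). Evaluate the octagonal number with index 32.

3008

The 32nd octagonal number is n(3n−2) with n = 32.
32·(3·32 − 2) = 32·94 = 3008.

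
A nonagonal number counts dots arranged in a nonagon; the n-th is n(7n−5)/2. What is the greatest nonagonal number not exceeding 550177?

Solve n(7n−5)/2 ≤ 550177 for integer n.
n = 396 gives 547866 ≤ 550177, while n = 397 gives 550639 > 550177; so the answer is 547866.

547866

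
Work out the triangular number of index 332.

55278

The 332nd triangular number is n(n+1)/2 with n = 332.
332·333/2 = 110556/2 = 55278.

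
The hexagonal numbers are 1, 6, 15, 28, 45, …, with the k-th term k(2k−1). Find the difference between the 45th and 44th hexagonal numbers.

177

Consecutive hexagonal numbers differ by 4n − 3: here 4·45 − 3 = 177.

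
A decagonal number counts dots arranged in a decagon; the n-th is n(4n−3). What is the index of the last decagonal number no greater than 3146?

28

Solve n(4n−3) ≤ 3146 for integer n.
n = 28 gives 3052 ≤ 3146, while n = 29 gives 3277 > 3146; so the answer is index 28.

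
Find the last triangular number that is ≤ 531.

Solve n(n+1)/2 ≤ 531 for integer n.
n = 32 gives 528 ≤ 531, while n = 33 gives 561 > 531; so the answer is 528.

528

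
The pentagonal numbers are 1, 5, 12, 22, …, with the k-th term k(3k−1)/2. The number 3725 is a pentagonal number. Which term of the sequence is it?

50

Set n(3n−1)/2 = 3725, giving 3n² − n − 7450 = 0.
So n = (1 + 299) / 6 = 300/6 = 50.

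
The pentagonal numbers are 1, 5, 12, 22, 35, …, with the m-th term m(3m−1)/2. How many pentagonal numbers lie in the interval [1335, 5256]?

The n-th pentagonal number is n(3n−1)/2.
Smallest index with value ≥ 1335: n = 30 (giving 1335).
Largest index with value ≤ 5256: n = 59 (giving 5192).
Indices 30 through 59: 30 terms.

30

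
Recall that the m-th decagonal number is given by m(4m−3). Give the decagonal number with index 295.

347215

295·(4·295 − 3) = 295·1177 = 347215.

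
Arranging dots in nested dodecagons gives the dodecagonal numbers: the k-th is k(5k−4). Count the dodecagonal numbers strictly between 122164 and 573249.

The n-th dodecagonal number is n(5n−4).
Smallest index with value > 122164: n = 157 (giving 122617).
Largest index with value < 573249: n = 338 (giving 569868).
Indices 157 through 338: 182 terms.

182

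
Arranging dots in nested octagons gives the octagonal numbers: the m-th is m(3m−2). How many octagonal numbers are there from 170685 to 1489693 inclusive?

The n-th octagonal number is n(3n−2).
Smallest index with value ≥ 170685: n = 239 (giving 170885).
Largest index with value ≤ 1489693: n = 705 (giving 1489665).
Indices 239 through 705: 467 terms.

467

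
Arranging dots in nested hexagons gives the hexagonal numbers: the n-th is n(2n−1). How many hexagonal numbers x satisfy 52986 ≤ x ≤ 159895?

The n-th hexagonal number is n(2n−1).
Smallest index with value ≥ 52986: n = 164 (giving 53628).
Largest index with value ≤ 159895: n = 283 (giving 159895).
Indices 164 through 283: 120 terms.

120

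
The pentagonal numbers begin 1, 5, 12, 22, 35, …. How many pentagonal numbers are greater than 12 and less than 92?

4

The n-th pentagonal number is n(3n−1)/2.
Smallest index with value > 12: n = 4 (giving 22).
Largest index with value < 92: n = 7 (giving 70).
Indices 4 through 7: 4 terms.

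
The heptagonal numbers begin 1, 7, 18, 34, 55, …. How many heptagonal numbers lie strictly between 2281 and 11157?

37

The n-th heptagonal number is n(5n−3)/2.
Smallest index with value > 2281: n = 31 (giving 2356).
Largest index with value < 11157: n = 67 (giving 11122).
Indices 31 through 67: 37 terms.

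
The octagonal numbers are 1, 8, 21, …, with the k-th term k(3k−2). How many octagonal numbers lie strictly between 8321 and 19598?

28

The n-th octagonal number is n(3n−2).
Smallest index with value > 8321: n = 54 (giving 8640).
Largest index with value < 19598: n = 81 (giving 19521).
Indices 54 through 81: 28 terms.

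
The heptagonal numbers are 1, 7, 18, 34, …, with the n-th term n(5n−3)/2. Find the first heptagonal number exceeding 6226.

6426

Solve n(5n−3)/2 > 6226 for integer n.
The largest n with value ≤ 6226 is 50 (since 6175 ≤ 6226 < 6426), so the first above is n = 51, value 6426.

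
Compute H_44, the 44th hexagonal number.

3828

The 44th hexagonal number is n(2n−1) with n = 44.
44·(2·44 − 1) = 44·87 = 3828.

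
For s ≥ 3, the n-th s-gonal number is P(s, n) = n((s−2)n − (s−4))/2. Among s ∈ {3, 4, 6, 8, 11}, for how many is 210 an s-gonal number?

s = 3: P(3, 20) = 210. ✓
s = 4: P(4, 14) = 196 and P(4, 15) = 225; 210 is not s-gonal.
s = 6: P(6, 10) = 190 and P(6, 11) = 231; 210 is not s-gonal.
s = 8: P(8, 8) = 176 and P(8, 9) = 225; 210 is not s-gonal.
s = 11: P(11, 7) = 196 and P(11, 8) = 260; 210 is not s-gonal.
Hits: s ∈ {3} → 1.

1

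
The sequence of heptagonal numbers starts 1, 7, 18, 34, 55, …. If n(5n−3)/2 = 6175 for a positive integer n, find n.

Set n(5n−3)/2 = 6175, giving 5n² − 3n − 12350 = 0.
So n = (3 + 497) / 10 = 500/10 = 50.

50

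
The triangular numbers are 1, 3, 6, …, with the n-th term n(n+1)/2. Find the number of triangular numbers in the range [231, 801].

The n-th triangular number is n(n+1)/2.
Smallest index with value ≥ 231: n = 21 (giving 231).
Largest index with value ≤ 801: n = 39 (giving 780).
Indices 21 through 39: 19 terms.

19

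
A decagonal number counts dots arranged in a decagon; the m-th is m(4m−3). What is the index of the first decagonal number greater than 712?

14

Solve n(4n−3) > 712 for integer n.
The largest n with value ≤ 712 is 13 (since 637 ≤ 712 < 742), so the first above is n = 14, value 742.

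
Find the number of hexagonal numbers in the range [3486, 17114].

The n-th hexagonal number is n(2n−1).
Smallest index with value ≥ 3486: n = 42 (giving 3486).
Largest index with value ≤ 17114: n = 92 (giving 16836).
Indices 42 through 92: 51 terms.

51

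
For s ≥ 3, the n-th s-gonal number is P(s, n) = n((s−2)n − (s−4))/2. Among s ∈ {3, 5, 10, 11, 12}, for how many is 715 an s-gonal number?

2

s = 3: P(3, 37) = 703 and P(3, 38) = 741; 715 is not s-gonal.
s = 5: P(5, 22) = 715. ✓
s = 10: P(10, 13) = 637 and P(10, 14) = 742; 715 is not s-gonal.
s = 11: P(11, 13) = 715. ✓
s = 12: P(12, 12) = 672 and P(12, 13) = 793; 715 is not s-gonal.
Hits: s ∈ {5, 11} → 2.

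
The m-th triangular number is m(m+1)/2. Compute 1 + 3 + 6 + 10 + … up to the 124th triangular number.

325500

Σ i(i+1)/2 = (Σi² + Σi) / 2 over i = 1..124.
Σi = 7750 and Σi² = 643250.
(1·643250 + 1·7750) / 2 = 651000/2 = 325500.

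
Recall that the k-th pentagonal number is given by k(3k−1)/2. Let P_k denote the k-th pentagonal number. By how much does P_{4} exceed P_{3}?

10

Consecutive pentagonal numbers differ by 3n − 2: here 3·4 − 2 = 10.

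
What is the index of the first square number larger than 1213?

35

Solve n² > 1213 for integer n.
The largest n with value ≤ 1213 is 34 (since 1156 ≤ 1213 < 1225), so the first above is n = 35, value 1225.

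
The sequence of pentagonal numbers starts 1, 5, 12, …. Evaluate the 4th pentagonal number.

4·(3·4 − 1)/2 = 4·11/2 = 22.

22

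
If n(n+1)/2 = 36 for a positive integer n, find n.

8

Set n(n+1)/2 = 36, giving n² + n − 72 = 0.
The discriminant is 1 + 8·36 = 289, and √289 = 17.
So n = (-1 + 17) / 2 = 16/2 = 8.
Check: 8·9/2 = 36. ✓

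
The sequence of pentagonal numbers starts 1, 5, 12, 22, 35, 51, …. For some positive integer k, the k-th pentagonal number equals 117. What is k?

9

Set n(3n−1)/2 = 117, giving 3n² − n − 234 = 0.
The discriminant is 1 + 24·117 = 2809, and √2809 = 53.
So n = (1 + 53) / 6 = 54/6 = 9.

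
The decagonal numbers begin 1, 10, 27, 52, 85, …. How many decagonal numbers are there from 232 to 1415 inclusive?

The n-th decagonal number is n(4n−3).
Smallest index with value ≥ 232: n = 8 (giving 232).
Largest index with value ≤ 1415: n = 19 (giving 1387).
Indices 8 through 19: 12 terms.

12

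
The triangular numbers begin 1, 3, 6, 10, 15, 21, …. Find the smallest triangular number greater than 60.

Solve n(n+1)/2 > 60 for integer n.
The largest n with value ≤ 60 is 10 (since 55 ≤ 60 < 66), so the first above is n = 11, value 66.

66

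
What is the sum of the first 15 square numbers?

1240

Σ_{i=1}^{15} i² = 15·16·31/6 = 1240.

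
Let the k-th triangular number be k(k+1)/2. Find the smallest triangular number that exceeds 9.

Solve n(n+1)/2 > 9 for integer n.
The largest n with value ≤ 9 is 3 (since 6 ≤ 9 < 10), so the first above is n = 4, value 10.

10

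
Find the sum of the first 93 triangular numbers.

Σ i(i+1)/2 = (Σi² + Σi) / 2 over i = 1..93.
Σi = 4371 and Σi² = 272459.
(1·272459 + 1·4371) / 2 = 276830/2 = 138415.

138415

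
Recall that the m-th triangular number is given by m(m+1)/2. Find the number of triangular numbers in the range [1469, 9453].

The n-th triangular number is n(n+1)/2.
Smallest index with value ≥ 1469: n = 54 (giving 1485).
Largest index with value ≤ 9453: n = 137 (giving 9453).
Indices 54 through 137: 84 terms.

84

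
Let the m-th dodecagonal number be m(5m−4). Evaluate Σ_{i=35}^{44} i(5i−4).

76845

Σ i(5i−4) = 5Σi² − 4Σi over i = 35..44.
Σi = 990 − 595 = 395 and Σi² = 29370 − 13685 = 15685.
5·15685 − 4·395 = 76845.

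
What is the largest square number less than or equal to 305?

289

Solve n² ≤ 305 for integer n.
n = 17 gives 289 ≤ 305, while n = 18 gives 324 > 305; so the answer is 289.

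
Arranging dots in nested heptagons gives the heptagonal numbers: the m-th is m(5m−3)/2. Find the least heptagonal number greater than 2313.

2356

Solve n(5n−3)/2 > 2313 for integer n.
The largest n with value ≤ 2313 is 30 (since 2205 ≤ 2313 < 2356), so the first above is n = 31, value 2356.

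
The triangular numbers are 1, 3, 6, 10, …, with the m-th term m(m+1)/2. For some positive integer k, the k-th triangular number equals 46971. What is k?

306

Set n(n+1)/2 = 46971, giving n² + n − 93942 = 0.
The discriminant is 1 + 8·46971 = 375769, and √375769 = 613.
So n = (-1 + 613) / 2 = 612/2 = 306.
Check: 306·307/2 = 46971. ✓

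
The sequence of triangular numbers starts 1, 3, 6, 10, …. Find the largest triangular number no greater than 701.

Solve n(n+1)/2 ≤ 701 for integer n.
n = 36 gives 666 ≤ 701, while n = 37 gives 703 > 701; so the answer is 666.

666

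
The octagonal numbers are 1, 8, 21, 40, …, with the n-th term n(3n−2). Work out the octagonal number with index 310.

287680

The 310th octagonal number is n(3n−2) with n = 310.
310·(3·310 − 2) = 310·928 = 287680.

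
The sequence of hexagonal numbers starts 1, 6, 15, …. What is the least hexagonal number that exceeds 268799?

Solve n(2n−1) > 268799 for integer n.
The largest n with value ≤ 268799 is 366 (since 267546 ≤ 268799 < 269011), so the first above is n = 367, value 269011.

269011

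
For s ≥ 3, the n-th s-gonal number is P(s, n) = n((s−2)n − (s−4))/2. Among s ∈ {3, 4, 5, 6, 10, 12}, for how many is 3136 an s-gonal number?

s = 3: P(3, 78) = 3081 and P(3, 79) = 3160; 3136 is not s-gonal.
s = 4: P(4, 56) = 3136. ✓
s = 5: P(5, 45) = 3015 and P(5, 46) = 3151; 3136 is not s-gonal.
s = 6: P(6, 39) = 3003 and P(6, 40) = 3160; 3136 is not s-gonal.
s = 10: P(10, 28) = 3052 and P(10, 29) = 3277; 3136 is not s-gonal.
s = 12: P(12, 25) = 3025 and P(12, 26) = 3276; 3136 is not s-gonal.
Hits: s ∈ {4} → 1.

1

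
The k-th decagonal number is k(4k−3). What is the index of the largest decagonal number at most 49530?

111

Solve n(4n−3) ≤ 49530 for integer n.
n = 111 gives 48951 ≤ 49530, while n = 112 gives 49840 > 49530; so the answer is index 111.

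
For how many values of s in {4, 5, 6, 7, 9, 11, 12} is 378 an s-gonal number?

s = 4: P(4, 19) = 361 and P(4, 20) = 400; 378 is not s-gonal.
s = 5: P(5, 16) = 376 and P(5, 17) = 425; 378 is not s-gonal.
s = 6: P(6, 14) = 378. ✓
s = 7: P(7, 12) = 342 and P(7, 13) = 403; 378 is not s-gonal.
s = 9: P(9, 10) = 325 and P(9, 11) = 396; 378 is not s-gonal.
s = 11: P(11, 9) = 333 and P(11, 10) = 415; 378 is not s-gonal.
s = 12: P(12, 9) = 369 and P(12, 10) = 460; 378 is not s-gonal.
Hits: s ∈ {6} → 1.

1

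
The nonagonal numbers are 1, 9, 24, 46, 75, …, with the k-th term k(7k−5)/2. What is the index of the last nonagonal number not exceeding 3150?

30

Solve n(7n−5)/2 ≤ 3150 for integer n.
n = 30 gives 3075 ≤ 3150, while n = 31 gives 3286 > 3150; so the answer is index 30.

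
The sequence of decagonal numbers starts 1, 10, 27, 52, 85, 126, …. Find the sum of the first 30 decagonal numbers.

Σ i(4i−3) = 4Σi² − 3Σi over i = 1..30.
Σi = 465 and Σi² = 9455.
4·9455 − 3·465 = 36425.

36425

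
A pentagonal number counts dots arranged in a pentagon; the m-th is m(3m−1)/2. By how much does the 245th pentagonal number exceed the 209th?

24498

245·(3·245 − 1)/2 = 89915 and 209·(3·209 − 1)/2 = 65417.
Difference: 89915 − 65417 = 24498.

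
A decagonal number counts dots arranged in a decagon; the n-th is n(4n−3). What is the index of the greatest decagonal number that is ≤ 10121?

Solve n(4n−3) ≤ 10121 for integer n.
n = 50 gives 9850 ≤ 10121, while n = 51 gives 10251 > 10121; so the answer is index 50.

50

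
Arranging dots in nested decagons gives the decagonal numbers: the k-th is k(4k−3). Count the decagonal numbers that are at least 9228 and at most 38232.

50

The n-th decagonal number is n(4n−3).
Smallest index with value ≥ 9228: n = 49 (giving 9457).
Largest index with value ≤ 38232: n = 98 (giving 38122).
Indices 49 through 98: 50 terms.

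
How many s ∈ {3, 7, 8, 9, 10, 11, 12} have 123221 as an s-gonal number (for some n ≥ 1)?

1

s = 3: P(3, 495) = 122760 and P(3, 496) = 123256; 123221 is not s-gonal.
s = 7: P(7, 222) = 122877 and P(7, 223) = 123988; 123221 is not s-gonal.
s = 8: P(8, 203) = 123221. ✓
s = 9: P(9, 187) = 121924 and P(9, 188) = 123234; 123221 is not s-gonal.
s = 10: P(10, 175) = 121975 and P(10, 176) = 123376; 123221 is not s-gonal.
s = 11: P(11, 165) = 121935 and P(11, 166) = 123421; 123221 is not s-gonal.
s = 12: P(12, 157) = 122617 and P(12, 158) = 124188; 123221 is not s-gonal.
Hits: s ∈ {8} → 1.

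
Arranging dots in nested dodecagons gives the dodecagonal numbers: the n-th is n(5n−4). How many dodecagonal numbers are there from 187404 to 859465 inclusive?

The n-th dodecagonal number is n(5n−4).
Smallest index with value ≥ 187404: n = 194 (giving 187404).
Largest index with value ≤ 859465: n = 415 (giving 859465).
Indices 194 through 415: 222 terms.

222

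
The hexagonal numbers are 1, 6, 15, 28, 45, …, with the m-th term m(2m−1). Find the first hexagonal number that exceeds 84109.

84666

Solve n(2n−1) > 84109 for integer n.
The largest n with value ≤ 84109 is 205 (since 83845 ≤ 84109 < 84666), so the first above is n = 206, value 84666.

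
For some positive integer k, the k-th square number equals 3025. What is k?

We need n² = 3025, so n = √3025 = 55.
Check: 55² = 3025. ✓

55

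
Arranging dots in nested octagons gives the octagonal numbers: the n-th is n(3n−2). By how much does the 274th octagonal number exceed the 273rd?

Consecutive octagonal numbers differ by 6n − 5: here 6·274 − 5 = 1639.

1639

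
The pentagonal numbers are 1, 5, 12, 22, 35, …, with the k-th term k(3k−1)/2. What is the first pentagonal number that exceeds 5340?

Solve n(3n−1)/2 > 5340 for integer n.
The largest n with value ≤ 5340 is 59 (since 5192 ≤ 5340 < 5370), so the first above is n = 60, value 5370.

5370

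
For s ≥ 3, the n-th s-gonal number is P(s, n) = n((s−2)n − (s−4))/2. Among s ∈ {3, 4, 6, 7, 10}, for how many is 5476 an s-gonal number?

1

s = 3: P(3, 104) = 5460 and P(3, 105) = 5565; 5476 is not s-gonal.
s = 4: P(4, 74) = 5476. ✓
s = 6: P(6, 52) = 5356 and P(6, 53) = 5565; 5476 is not s-gonal.
s = 7: P(7, 47) = 5452 and P(7, 48) = 5688; 5476 is not s-gonal.
s = 10: P(10, 37) = 5365 and P(10, 38) = 5662; 5476 is not s-gonal.
Hits: s ∈ {4} → 1.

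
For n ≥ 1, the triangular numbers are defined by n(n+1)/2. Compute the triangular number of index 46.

1081

The 46th triangular number is n(n+1)/2 with n = 46.
46·47/2 = 2162/2 = 1081.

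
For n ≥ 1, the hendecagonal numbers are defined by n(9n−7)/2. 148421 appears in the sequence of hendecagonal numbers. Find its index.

182

Set n(9n−7)/2 = 148421, giving 9n² − 7n − 296842 = 0.
The discriminant is 49 + 72·148421 = 10686361, and √10686361 = 3269.
So n = (7 + 3269) / 18 = 3276/18 = 182.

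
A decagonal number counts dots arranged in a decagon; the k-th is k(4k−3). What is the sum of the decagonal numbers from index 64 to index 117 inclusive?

1806903

Σ i(4i−3) = 4Σi² − 3Σi over i = 64..117.
Σi = 6903 − 2016 = 4887 and Σi² = 540735 − 85344 = 455391.
4·455391 − 3·4887 = 1806903.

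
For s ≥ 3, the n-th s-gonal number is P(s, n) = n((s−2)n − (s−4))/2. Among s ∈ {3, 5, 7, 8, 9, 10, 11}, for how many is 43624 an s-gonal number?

s = 3: P(3, 294) = 43365 and P(3, 295) = 43660; 43624 is not s-gonal.
s = 5: P(5, 170) = 43265 and P(5, 171) = 43776; 43624 is not s-gonal.
s = 7: P(7, 132) = 43362 and P(7, 133) = 44023; 43624 is not s-gonal.
s = 8: P(8, 120) = 42960 and P(8, 121) = 43681; 43624 is not s-gonal.
s = 9: P(9, 112) = 43624. ✓
s = 10: P(10, 104) = 42952 and P(10, 105) = 43785; 43624 is not s-gonal.
s = 11: P(11, 98) = 42875 and P(11, 99) = 43758; 43624 is not s-gonal.
Hits: s ∈ {9} → 1.

1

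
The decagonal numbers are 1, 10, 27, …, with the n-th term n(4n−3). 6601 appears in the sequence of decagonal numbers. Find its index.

41

Set n(4n−3) = 6601, giving 4n² − 3n − 6601 = 0.
The discriminant is 9 + 16·6601 = 105625, and √105625 = 325.
So n = (3 + 325) / 8 = 328/8 = 41.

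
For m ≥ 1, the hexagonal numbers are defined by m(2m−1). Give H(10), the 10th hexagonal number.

The 10th hexagonal number is n(2n−1) with n = 10.
10·(2·10 − 1) = 10·19 = 190.

190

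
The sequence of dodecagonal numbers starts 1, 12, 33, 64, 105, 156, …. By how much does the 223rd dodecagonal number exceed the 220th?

6633

223·(5·223 − 4) = 247753 and 220·(5·220 − 4) = 241120.
Difference: 247753 − 241120 = 6633.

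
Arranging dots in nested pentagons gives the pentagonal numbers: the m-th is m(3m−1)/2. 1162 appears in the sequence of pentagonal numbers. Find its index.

28

Set n(3n−1)/2 = 1162, giving 3n² − n − 2324 = 0.
The discriminant is 1 + 24·1162 = 27889, and √27889 = 167.
So n = (1 + 167) / 6 = 168/6 = 28.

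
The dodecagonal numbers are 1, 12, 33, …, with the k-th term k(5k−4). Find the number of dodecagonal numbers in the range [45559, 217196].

The n-th dodecagonal number is n(5n−4).
Smallest index with value ≥ 45559: n = 96 (giving 45696).
Largest index with value ≤ 217196: n = 208 (giving 215488).
Indices 96 through 208: 113 terms.

113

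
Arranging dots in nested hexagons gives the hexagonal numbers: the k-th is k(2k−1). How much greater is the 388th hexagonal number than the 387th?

Consecutive hexagonal numbers differ by 4n − 3: here 4·388 − 3 = 1549.

1549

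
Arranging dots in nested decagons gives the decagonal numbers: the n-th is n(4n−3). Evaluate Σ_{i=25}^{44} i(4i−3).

Σ i(4i−3) = 4Σi² − 3Σi over i = 25..44.
Σi = 990 − 300 = 690 and Σi² = 29370 − 4900 = 24470.
4·24470 − 3·690 = 95810.

95810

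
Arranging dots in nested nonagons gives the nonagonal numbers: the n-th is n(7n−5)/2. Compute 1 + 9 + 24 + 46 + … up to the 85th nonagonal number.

Σ i(7i−5)/2 = (7Σi² − 5Σi) / 2 over i = 1..85.
Σi = 3655 and Σi² = 208335.
(7·208335 − 5·3655) / 2 = 1440070/2 = 720035.

720035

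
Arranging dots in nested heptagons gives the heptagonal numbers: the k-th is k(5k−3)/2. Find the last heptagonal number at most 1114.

1071

Solve n(5n−3)/2 ≤ 1114 for integer n.
n = 21 gives 1071 ≤ 1114, while n = 22 gives 1177 > 1114; so the answer is 1071.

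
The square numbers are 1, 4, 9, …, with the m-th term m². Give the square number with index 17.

289

17² = 289.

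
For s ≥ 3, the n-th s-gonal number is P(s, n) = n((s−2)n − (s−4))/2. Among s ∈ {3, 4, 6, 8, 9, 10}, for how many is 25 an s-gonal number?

s = 3: P(3, 6) = 21 and P(3, 7) = 28; 25 is not s-gonal.
s = 4: P(4, 5) = 25. ✓
s = 6: P(6, 3) = 15 and P(6, 4) = 28; 25 is not s-gonal.
s = 8: P(8, 3) = 21 and P(8, 4) = 40; 25 is not s-gonal.
s = 9: P(9, 3) = 24 and P(9, 4) = 46; 25 is not s-gonal.
s = 10: P(10, 2) = 10 and P(10, 3) = 27; 25 is not s-gonal.
Hits: s ∈ {4} → 1.

1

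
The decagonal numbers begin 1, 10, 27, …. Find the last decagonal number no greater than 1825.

1701

Solve n(4n−3) ≤ 1825 for integer n.
n = 21 gives 1701 ≤ 1825, while n = 22 gives 1870 > 1825; so the answer is 1701.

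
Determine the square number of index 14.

196

The 14th square number is n² with n = 14.
14² = 196.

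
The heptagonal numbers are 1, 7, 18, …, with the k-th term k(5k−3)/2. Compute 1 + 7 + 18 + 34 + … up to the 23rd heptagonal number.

Σ i(5i−3)/2 = (5Σi² − 3Σi) / 2 over i = 1..23.
Σi = 276 and Σi² = 4324.
(5·4324 − 3·276) / 2 = 20792/2 = 10396.

10396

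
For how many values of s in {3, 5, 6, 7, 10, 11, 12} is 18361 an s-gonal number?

2

s = 3: P(3, 191) = 18336 and P(3, 192) = 18528; 18361 is not s-gonal.
s = 5: P(5, 110) = 18095 and P(5, 111) = 18426; 18361 is not s-gonal.
s = 6: P(6, 96) = 18336 and P(6, 97) = 18721; 18361 is not s-gonal.
s = 7: P(7, 86) = 18361. ✓
s = 10: P(10, 68) = 18292 and P(10, 69) = 18837; 18361 is not s-gonal.
s = 11: P(11, 64) = 18208 and P(11, 65) = 18785; 18361 is not s-gonal.
s = 12: P(12, 61) = 18361. ✓
Hits: s ∈ {7, 12} → 2.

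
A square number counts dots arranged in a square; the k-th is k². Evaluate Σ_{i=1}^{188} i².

2232594

Σ_{i=1}^{188} i² = 188·189·377/6 = 2232594.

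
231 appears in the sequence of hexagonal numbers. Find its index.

11

Set n(2n−1) = 231, giving 2n² − n − 231 = 0.
So n = (1 + 43) / 4 = 44/4 = 11.
Check: 11·(2·11 − 1) = 231. ✓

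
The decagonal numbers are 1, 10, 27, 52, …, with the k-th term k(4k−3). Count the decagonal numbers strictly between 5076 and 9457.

12

The n-th decagonal number is n(4n−3).
Smallest index with value > 5076: n = 37 (giving 5365).
Largest index with value < 9457: n = 48 (giving 9072).
Indices 37 through 48: 12 terms.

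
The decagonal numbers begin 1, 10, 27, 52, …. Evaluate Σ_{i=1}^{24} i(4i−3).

Σ i(4i−3) = 4Σi² − 3Σi over i = 1..24.
Σi = 300 and Σi² = 4900.
4·4900 − 3·300 = 18700.

18700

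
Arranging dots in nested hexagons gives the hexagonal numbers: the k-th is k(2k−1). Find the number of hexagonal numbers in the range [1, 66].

6

The n-th hexagonal number is n(2n−1).
Smallest index with value ≥ 1: n = 1 (giving 1).
Largest index with value ≤ 66: n = 6 (giving 66).
Indices 1 through 6: 6 terms.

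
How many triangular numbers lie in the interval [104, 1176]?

35

The n-th triangular number is n(n+1)/2.
Smallest index with value ≥ 104: n = 14 (giving 105).
Largest index with value ≤ 1176: n = 48 (giving 1176).
Indices 14 through 48: 35 terms.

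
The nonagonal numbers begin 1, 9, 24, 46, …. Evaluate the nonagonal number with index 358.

447679

The 358th nonagonal number is n(7n−5)/2 with n = 358.
358·(7·358 − 5)/2 = 358·2501/2 = 447679.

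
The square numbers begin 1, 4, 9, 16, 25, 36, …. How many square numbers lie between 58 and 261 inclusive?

9

The n-th square number is n².
Smallest index with value ≥ 58: n = 8 (giving 64).
Largest index with value ≤ 261: n = 16 (giving 256).
Indices 8 through 16: 9 terms.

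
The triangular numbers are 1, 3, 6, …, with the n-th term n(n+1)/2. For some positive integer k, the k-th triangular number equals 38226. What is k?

276

Set n(n+1)/2 = 38226, giving n² + n − 76452 = 0.
The discriminant is 1 + 8·38226 = 305809, and √305809 = 553.
So n = (-1 + 553) / 2 = 552/2 = 276.
Check: 276·277/2 = 38226. ✓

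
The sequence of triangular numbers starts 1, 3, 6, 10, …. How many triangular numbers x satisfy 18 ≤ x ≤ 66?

6

The n-th triangular number is n(n+1)/2.
Smallest index with value ≥ 18: n = 6 (giving 21).
Largest index with value ≤ 66: n = 11 (giving 66).
Indices 6 through 11: 6 terms.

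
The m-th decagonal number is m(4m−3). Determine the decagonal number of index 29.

3277

The 29th decagonal number is n(4n−3) with n = 29.
29·(4·29 − 3) = 29·113 = 3277.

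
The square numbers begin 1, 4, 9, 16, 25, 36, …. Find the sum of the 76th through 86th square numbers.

Σ_{i=76}^{86} i² = 215731 − 143450 = 72281.

72281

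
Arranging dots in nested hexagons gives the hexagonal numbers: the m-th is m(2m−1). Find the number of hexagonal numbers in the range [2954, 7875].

25

The n-th hexagonal number is n(2n−1).
Smallest index with value ≥ 2954: n = 39 (giving 3003).
Largest index with value ≤ 7875: n = 63 (giving 7875).
Indices 39 through 63: 25 terms.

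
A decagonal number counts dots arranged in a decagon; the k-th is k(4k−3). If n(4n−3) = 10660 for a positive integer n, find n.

52

Set n(4n−3) = 10660, giving 4n² − 3n − 10660 = 0.
The discriminant is 9 + 16·10660 = 170569, and √170569 = 413.
So n = (3 + 413) / 8 = 416/8 = 52.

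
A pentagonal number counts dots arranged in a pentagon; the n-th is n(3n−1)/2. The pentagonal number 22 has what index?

4

Set n(3n−1)/2 = 22, giving 3n² − n − 44 = 0.
The discriminant is 1 + 24·22 = 529, and √529 = 23.
So n = (1 + 23) / 6 = 24/6 = 4.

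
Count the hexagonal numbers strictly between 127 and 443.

The n-th hexagonal number is n(2n−1).
Smallest index with value > 127: n = 9 (giving 153).
Largest index with value < 443: n = 15 (giving 435).
Indices 9 through 15: 7 terms.

7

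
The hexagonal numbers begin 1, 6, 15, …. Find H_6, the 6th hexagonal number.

The 6th hexagonal number is n(2n−1) with n = 6.
6·(2·6 − 1) = 6·11 = 66.

66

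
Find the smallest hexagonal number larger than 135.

153

Solve n(2n−1) > 135 for integer n.
The largest n with value ≤ 135 is 8 (since 120 ≤ 135 < 153), so the first above is n = 9, value 153.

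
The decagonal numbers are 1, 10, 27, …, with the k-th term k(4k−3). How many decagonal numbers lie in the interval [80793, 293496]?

The n-th decagonal number is n(4n−3).
Smallest index with value ≥ 80793: n = 143 (giving 81367).
Largest index with value ≤ 293496: n = 271 (giving 292951).
Indices 143 through 271: 129 terms.

129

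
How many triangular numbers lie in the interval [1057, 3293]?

35

The n-th triangular number is n(n+1)/2.
Smallest index with value ≥ 1057: n = 46 (giving 1081).
Largest index with value ≤ 3293: n = 80 (giving 3240).
Indices 46 through 80: 35 terms.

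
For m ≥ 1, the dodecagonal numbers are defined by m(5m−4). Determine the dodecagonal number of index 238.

282268

238·(5·238 − 4) = 238·1186 = 282268.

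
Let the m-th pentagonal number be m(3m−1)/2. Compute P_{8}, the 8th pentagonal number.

92

The 8th pentagonal number is n(3n−1)/2 with n = 8.
8·(3·8 − 1)/2 = 8·23/2 = 92.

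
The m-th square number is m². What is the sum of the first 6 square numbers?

91

Σ_{i=1}^{6} i² = 6·7·13/6 = 91.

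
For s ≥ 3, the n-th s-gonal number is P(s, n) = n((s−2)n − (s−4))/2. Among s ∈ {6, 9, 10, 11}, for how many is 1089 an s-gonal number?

s = 6: P(6, 23) = 1035 and P(6, 24) = 1128; 1089 is not s-gonal.
s = 9: P(9, 18) = 1089. ✓
s = 10: P(10, 16) = 976 and P(10, 17) = 1105; 1089 is not s-gonal.
s = 11: P(11, 15) = 960 and P(11, 16) = 1096; 1089 is not s-gonal.
Hits: s ∈ {9} → 1.

1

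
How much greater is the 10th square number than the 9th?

n² − (n−1)² = 2n − 1, so 10² − 9² = 2·10 − 1 = 19.

19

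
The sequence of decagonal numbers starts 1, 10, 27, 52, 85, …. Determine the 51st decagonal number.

The 51st decagonal number is n(4n−3) with n = 51.
51·(4·51 − 3) = 51·201 = 10251.

10251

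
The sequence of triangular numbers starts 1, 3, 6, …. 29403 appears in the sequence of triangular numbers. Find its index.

242

Set n(n+1)/2 = 29403, giving n² + n − 58806 = 0.
The discriminant is 1 + 8·29403 = 235225, and √235225 = 485.
So n = (-1 + 485) / 2 = 484/2 = 242.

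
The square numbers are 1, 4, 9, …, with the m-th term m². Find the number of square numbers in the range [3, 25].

The n-th square number is n².
Smallest index with value ≥ 3: n = 2 (giving 4).
Largest index with value ≤ 25: n = 5 (giving 25).
Indices 2 through 5: 4 terms.

4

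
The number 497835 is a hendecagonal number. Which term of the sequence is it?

Set n(9n−7)/2 = 497835, giving 9n² − 7n − 995670 = 0.
The discriminant is 49 + 72·497835 = 35844169, and √35844169 = 5987.
So n = (7 + 5987) / 18 = 5994/18 = 333.
Check: 333·(9·333 − 7)/2 = 497835. ✓

333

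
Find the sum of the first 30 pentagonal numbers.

13950

Σ i(3i−1)/2 = (3Σi² − Σi) / 2 over i = 1..30.
Σi = 465 and Σi² = 9455.
(3·9455 − 1·465) / 2 = 27900/2 = 13950.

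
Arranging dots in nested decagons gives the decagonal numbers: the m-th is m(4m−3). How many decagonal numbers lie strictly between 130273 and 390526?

The n-th decagonal number is n(4n−3).
Smallest index with value > 130273: n = 181 (giving 130501).
Largest index with value < 390526: n = 312 (giving 388440).
Indices 181 through 312: 132 terms.

132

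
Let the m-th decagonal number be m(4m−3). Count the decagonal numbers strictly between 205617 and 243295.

The n-th decagonal number is n(4n−3).
Smallest index with value > 205617: n = 228 (giving 207252).
Largest index with value < 243295: n = 246 (giving 241326).
Indices 228 through 246: 19 terms.

19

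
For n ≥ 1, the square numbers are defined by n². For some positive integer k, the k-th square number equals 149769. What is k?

387

We need n² = 149769, so n = √149769 = 387.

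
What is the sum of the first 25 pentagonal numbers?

8125

Σ i(3i−1)/2 = (3Σi² − Σi) / 2 over i = 1..25.
Σi = 325 and Σi² = 5525.
(3·5525 − 1·325) / 2 = 16250/2 = 8125.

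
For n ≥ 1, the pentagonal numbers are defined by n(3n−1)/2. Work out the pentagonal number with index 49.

The 49th pentagonal number is n(3n−1)/2 with n = 49.
49·(3·49 − 1)/2 = 49·146/2 = 49·73 = 3577.

3577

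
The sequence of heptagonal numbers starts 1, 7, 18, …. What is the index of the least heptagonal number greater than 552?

16

Solve n(5n−3)/2 > 552 for integer n.
The largest n with value ≤ 552 is 15 (since 540 ≤ 552 < 616), so the first above is n = 16, value 616.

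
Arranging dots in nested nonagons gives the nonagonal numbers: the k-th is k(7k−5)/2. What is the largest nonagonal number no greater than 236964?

235950

Solve n(7n−5)/2 ≤ 236964 for integer n.
n = 260 gives 235950 ≤ 236964, while n = 261 gives 237771 > 236964; so the answer is 235950.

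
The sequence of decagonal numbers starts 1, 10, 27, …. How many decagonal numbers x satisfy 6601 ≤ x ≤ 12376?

The n-th decagonal number is n(4n−3).
Smallest index with value ≥ 6601: n = 41 (giving 6601).
Largest index with value ≤ 12376: n = 56 (giving 12376).
Indices 41 through 56: 16 terms.

16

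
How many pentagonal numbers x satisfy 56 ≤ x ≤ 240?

The n-th pentagonal number is n(3n−1)/2.
Smallest index with value ≥ 56: n = 7 (giving 70).
Largest index with value ≤ 240: n = 12 (giving 210).
Indices 7 through 12: 6 terms.

6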